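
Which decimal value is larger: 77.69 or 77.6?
77.69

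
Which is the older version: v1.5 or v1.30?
v1.5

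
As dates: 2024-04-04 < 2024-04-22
True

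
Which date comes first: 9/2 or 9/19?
9/2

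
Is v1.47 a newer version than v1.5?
Yes. Version numbers are compared segment by segment as integers, not as decimals: minor version 47 > 5, so v1.47 > v1.5 (even though the decimal 1.47 < 1.5).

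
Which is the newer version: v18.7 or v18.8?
v18.8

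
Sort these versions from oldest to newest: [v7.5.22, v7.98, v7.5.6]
[v7.5.6, v7.5.22, v7.98]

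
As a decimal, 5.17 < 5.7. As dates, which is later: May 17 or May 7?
May 17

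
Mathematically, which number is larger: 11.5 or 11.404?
11.5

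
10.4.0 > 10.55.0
False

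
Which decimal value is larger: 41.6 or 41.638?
41.638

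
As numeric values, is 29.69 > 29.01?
True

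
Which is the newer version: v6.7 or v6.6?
v6.7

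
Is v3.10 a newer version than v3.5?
Yes. Version numbers are compared segment by segment as integers, not as decimals: minor version 10 > 5, so v3.10 > v3.5 (even though the decimal 3.10 < 3.5).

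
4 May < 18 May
True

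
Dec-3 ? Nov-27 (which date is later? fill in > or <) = >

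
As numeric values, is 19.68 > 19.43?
True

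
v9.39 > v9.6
True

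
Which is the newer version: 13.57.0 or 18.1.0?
18.1.0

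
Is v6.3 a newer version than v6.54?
No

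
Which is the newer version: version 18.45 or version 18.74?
version 18.74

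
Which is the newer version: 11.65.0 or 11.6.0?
11.65.0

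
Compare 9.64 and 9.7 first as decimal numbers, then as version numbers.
As decimals: 9.64 < 9.7. As versions: v9.64 > v9.7 (minor version 64 > 7).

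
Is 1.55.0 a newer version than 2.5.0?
No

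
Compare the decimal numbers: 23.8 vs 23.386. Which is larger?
23.8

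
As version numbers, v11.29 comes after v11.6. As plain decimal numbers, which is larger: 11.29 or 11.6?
11.6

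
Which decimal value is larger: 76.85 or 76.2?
76.85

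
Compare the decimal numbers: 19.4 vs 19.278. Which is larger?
19.4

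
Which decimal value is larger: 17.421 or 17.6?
17.6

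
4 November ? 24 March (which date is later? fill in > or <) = >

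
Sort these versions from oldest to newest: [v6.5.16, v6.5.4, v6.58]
[v6.5.4, v6.5.16, v6.58]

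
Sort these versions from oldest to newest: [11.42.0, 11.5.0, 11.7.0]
[11.5.0, 11.7.0, 11.42.0]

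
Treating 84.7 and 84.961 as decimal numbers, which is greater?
84.961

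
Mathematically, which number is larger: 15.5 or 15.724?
15.724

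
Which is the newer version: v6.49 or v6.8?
v6.49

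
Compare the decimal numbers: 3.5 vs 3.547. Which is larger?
3.547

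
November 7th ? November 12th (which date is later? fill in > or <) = <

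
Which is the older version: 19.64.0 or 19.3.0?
19.3.0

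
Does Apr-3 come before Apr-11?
Yes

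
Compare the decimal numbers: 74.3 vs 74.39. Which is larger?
74.39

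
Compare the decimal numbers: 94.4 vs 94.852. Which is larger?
94.852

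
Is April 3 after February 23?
Yes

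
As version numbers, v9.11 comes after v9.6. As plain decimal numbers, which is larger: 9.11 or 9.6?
9.6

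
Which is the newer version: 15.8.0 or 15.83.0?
15.83.0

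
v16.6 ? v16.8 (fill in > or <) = <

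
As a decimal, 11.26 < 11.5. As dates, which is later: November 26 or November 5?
November 26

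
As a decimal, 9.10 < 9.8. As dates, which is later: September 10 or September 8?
September 10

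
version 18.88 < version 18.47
False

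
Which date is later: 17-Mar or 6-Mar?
17-Mar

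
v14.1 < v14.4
True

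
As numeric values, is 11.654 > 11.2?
True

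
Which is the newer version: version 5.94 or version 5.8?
version 5.94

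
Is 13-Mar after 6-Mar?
Yes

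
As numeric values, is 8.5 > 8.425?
True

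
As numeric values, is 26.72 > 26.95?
False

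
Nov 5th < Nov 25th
True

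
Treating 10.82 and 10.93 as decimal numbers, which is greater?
10.93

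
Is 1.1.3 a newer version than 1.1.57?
No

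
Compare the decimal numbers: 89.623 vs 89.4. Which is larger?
89.623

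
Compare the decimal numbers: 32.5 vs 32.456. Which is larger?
32.5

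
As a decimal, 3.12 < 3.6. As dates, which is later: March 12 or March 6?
March 12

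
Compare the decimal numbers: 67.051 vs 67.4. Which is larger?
67.4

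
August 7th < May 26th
False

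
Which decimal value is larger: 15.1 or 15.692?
15.692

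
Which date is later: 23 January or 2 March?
2 March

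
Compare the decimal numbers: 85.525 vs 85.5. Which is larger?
85.525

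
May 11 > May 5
True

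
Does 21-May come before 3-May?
No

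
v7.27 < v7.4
False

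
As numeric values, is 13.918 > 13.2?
True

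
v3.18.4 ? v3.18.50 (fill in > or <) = <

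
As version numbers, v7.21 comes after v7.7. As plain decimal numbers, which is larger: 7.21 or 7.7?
7.7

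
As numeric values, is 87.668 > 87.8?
False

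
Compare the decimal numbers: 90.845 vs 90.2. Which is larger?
90.845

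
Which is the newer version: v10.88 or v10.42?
v10.88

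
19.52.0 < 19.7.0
False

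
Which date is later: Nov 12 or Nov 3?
Nov 12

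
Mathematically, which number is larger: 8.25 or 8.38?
8.38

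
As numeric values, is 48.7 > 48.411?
True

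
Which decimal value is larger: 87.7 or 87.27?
87.7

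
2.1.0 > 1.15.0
True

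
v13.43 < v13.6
False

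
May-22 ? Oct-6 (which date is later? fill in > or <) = <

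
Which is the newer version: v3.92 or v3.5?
v3.92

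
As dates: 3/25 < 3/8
False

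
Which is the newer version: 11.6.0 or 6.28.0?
11.6.0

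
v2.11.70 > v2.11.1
True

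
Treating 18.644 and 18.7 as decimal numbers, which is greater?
18.7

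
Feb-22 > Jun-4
False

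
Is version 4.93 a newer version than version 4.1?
Yes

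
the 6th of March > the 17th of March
False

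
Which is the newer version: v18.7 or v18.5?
v18.7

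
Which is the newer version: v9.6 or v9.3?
v9.6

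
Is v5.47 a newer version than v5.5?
Yes. Version numbers are compared segment by segment as integers, not as decimals: minor version 47 > 5, so v5.47 > v5.5 (even though the decimal 5.47 < 5.5).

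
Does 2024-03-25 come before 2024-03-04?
No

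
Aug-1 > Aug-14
False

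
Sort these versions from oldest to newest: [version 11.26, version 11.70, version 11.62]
[version 11.26, version 11.62, version 11.70]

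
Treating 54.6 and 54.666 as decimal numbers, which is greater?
54.666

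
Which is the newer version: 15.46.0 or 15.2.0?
15.46.0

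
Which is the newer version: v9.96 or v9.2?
v9.96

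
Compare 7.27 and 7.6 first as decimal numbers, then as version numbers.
As decimals: 7.27 < 7.6. As versions: v7.27 > v7.6 (minor version 27 > 6).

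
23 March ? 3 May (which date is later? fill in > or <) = <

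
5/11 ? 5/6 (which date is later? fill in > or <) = >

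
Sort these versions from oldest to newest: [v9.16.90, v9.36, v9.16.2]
[v9.16.2, v9.16.90, v9.36]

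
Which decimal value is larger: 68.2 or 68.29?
68.29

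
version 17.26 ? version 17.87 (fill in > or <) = <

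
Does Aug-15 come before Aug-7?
No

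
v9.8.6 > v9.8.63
False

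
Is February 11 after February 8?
Yes. Day 11 comes after day 8 in February — this is a date comparison, not a decimal one (the decimal 2.11 would be smaller than 2.8).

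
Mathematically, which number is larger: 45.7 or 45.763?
45.763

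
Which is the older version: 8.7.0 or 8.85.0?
8.7.0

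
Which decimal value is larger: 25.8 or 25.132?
25.8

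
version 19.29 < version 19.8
False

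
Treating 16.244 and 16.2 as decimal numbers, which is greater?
16.244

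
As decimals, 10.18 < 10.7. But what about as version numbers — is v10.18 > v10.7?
True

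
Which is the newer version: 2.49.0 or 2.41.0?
2.49.0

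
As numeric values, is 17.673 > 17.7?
False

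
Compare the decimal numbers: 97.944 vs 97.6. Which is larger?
97.944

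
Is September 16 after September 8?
Yes. Day 16 comes after day 8 in September — this is a date comparison, not a decimal one (the decimal 9.16 would be smaller than 9.8).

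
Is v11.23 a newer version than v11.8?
Yes. Version numbers are compared segment by segment as integers, not as decimals: minor version 23 > 8, so v11.23 > v11.8 (even though the decimal 11.23 < 11.8).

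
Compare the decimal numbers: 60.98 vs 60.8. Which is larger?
60.98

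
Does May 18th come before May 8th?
No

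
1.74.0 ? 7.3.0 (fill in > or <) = <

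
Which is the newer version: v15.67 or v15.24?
v15.67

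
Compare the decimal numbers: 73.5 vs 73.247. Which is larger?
73.5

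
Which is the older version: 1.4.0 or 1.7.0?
1.4.0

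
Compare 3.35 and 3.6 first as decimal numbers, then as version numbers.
As decimals: 3.35 < 3.6. As versions: v3.35 > v3.6 (minor version 35 > 6).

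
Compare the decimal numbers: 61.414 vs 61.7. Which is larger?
61.7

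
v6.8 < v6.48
True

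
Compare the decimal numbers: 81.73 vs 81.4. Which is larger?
81.73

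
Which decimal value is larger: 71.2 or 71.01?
71.2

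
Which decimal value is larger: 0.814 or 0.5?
0.814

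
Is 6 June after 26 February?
Yes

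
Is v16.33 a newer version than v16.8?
Yes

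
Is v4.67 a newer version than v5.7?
No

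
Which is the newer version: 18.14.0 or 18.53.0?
18.53.0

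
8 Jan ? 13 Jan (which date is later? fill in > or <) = <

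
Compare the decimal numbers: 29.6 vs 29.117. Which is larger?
29.6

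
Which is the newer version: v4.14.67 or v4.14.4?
v4.14.67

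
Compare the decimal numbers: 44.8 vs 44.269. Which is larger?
44.8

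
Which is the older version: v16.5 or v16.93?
v16.5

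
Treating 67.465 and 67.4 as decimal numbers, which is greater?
67.465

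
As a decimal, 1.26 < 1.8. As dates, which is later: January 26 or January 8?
January 26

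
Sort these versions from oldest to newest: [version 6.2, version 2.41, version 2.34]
[version 2.34, version 2.41, version 6.2]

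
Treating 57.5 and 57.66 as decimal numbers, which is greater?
57.66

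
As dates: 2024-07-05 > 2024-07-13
False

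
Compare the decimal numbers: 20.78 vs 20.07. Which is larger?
20.78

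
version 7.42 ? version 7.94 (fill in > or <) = <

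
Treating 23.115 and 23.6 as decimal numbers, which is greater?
23.6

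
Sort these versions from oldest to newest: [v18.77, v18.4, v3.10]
[v3.10, v18.4, v18.77]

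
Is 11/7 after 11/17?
No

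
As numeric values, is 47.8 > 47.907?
False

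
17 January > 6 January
True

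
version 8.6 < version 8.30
True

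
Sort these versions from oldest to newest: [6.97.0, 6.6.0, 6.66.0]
[6.6.0, 6.66.0, 6.97.0]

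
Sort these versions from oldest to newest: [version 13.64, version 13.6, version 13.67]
[version 13.6, version 13.64, version 13.67]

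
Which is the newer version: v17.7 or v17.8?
v17.8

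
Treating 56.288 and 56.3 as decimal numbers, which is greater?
56.3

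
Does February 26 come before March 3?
Yes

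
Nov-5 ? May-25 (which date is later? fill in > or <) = >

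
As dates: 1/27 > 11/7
False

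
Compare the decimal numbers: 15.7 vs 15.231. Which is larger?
15.7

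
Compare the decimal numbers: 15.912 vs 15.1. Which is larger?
15.912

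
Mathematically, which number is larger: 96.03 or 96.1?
96.1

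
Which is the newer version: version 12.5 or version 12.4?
version 12.5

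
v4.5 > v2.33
True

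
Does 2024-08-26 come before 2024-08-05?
No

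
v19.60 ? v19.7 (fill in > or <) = >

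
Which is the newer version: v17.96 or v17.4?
v17.96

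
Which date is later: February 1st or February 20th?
February 20th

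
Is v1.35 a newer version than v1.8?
Yes. Version numbers are compared segment by segment as integers, not as decimals: minor version 35 > 8, so v1.35 > v1.8 (even though the decimal 1.35 < 1.8).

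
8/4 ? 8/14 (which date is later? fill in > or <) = <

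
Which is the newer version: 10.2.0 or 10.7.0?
10.7.0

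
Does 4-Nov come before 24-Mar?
No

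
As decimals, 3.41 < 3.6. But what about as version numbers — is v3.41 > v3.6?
True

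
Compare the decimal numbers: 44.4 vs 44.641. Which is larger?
44.641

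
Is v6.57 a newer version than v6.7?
Yes. Version numbers are compared segment by segment as integers, not as decimals: minor version 57 > 7, so v6.57 > v6.7 (even though the decimal 6.57 < 6.7).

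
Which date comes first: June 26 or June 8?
June 8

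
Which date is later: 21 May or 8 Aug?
8 Aug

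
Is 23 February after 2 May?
No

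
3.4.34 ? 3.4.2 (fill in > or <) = >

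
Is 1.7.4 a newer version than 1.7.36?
No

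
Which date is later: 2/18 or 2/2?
2/18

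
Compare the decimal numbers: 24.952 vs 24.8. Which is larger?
24.952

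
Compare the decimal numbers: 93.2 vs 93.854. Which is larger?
93.854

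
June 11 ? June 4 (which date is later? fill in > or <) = >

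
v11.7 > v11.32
False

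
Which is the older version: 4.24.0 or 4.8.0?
4.8.0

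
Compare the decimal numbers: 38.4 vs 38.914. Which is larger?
38.914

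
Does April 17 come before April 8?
No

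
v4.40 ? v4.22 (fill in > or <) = >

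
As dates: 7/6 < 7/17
True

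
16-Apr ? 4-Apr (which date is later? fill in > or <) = >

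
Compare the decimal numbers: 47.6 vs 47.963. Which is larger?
47.963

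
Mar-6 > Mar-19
False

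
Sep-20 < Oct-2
True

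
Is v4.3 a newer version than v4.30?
No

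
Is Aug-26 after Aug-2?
Yes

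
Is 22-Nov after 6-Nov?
Yes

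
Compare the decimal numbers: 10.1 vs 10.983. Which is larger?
10.983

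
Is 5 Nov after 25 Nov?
No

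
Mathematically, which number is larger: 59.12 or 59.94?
59.94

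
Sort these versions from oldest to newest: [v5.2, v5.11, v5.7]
[v5.2, v5.7, v5.11]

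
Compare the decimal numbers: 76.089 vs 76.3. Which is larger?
76.3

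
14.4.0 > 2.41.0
True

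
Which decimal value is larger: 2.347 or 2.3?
2.347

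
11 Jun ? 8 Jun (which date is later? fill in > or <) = >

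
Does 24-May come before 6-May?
No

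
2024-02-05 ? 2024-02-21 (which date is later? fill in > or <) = <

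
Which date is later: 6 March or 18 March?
18 March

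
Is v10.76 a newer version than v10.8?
Yes. Version numbers are compared segment by segment as integers, not as decimals: minor version 76 > 8, so v10.76 > v10.8 (even though the decimal 10.76 < 10.8).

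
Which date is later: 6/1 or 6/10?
6/10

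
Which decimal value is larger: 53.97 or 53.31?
53.97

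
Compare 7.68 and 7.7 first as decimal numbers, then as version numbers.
As decimals: 7.68 < 7.7. As versions: v7.68 > v7.7 (minor version 68 > 7).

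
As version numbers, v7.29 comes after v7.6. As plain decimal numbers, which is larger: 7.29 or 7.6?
7.6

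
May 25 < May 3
False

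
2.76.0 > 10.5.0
False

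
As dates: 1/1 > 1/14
False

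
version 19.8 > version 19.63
False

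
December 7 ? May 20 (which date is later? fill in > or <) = >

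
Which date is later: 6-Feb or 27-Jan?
6-Feb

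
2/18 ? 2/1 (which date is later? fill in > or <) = >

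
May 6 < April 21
False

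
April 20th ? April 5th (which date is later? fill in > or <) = >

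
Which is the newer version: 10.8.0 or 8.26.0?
10.8.0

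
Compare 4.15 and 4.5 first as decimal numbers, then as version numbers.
As decimals: 4.15 < 4.5. As versions: v4.15 > v4.5 (minor version 15 > 5).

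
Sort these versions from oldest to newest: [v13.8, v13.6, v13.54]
[v13.6, v13.8, v13.54]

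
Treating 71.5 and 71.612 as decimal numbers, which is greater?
71.612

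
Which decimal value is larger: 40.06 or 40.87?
40.87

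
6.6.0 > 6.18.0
False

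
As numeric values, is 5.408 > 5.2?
True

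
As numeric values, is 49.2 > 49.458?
False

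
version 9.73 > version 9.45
True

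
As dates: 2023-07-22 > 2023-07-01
True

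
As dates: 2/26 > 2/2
True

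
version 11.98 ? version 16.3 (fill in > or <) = <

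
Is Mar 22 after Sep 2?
No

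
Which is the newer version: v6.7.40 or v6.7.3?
v6.7.40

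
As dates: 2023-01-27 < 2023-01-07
False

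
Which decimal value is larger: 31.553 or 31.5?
31.553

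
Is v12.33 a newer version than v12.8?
Yes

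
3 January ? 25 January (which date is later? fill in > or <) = <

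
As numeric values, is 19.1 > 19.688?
False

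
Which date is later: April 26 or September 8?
September 8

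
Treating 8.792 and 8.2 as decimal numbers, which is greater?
8.792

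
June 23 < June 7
False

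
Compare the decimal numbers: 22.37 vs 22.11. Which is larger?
22.37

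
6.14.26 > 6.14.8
True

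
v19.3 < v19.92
True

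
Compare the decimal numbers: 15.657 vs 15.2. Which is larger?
15.657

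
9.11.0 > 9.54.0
False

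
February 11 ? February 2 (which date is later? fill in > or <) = >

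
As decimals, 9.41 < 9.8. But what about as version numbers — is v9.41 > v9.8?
True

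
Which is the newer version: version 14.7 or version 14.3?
version 14.7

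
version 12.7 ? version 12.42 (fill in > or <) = <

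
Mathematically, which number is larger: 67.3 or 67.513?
67.513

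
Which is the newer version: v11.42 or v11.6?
v11.42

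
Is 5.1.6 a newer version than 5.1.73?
No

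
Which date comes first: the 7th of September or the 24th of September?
the 7th of September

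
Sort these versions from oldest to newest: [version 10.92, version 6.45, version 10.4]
[version 6.45, version 10.4, version 10.92]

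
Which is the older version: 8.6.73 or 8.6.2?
8.6.2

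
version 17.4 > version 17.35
False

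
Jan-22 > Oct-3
False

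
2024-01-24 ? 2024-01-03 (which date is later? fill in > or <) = >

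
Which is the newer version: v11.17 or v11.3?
v11.17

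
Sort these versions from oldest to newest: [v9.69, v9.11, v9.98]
[v9.11, v9.69, v9.98]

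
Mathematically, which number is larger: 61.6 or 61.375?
61.6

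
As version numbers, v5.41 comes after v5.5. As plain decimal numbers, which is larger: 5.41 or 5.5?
5.5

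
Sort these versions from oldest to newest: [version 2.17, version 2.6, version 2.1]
[version 2.1, version 2.6, version 2.17]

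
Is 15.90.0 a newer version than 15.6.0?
Yes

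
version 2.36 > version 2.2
True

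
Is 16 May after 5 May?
Yes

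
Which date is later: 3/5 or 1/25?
3/5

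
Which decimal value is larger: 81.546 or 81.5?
81.546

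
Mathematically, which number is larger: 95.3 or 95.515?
95.515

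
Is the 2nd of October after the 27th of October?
No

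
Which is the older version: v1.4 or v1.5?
v1.4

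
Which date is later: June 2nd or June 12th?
June 12th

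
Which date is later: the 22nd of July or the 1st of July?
the 22nd of July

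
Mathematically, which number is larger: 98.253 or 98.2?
98.253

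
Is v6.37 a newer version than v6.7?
Yes. Version numbers are compared segment by segment as integers, not as decimals: minor version 37 > 7, so v6.37 > v6.7 (even though the decimal 6.37 < 6.7).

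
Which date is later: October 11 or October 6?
October 11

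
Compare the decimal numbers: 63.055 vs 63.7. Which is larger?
63.7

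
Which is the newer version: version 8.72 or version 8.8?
version 8.72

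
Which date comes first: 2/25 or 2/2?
2/2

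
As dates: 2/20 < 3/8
True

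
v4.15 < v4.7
False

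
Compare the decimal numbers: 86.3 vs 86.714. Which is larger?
86.714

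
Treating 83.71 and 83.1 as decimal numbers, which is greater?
83.71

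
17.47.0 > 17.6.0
True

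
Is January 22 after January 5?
Yes. Day 22 comes after day 5 in January — this is a date comparison, not a decimal one (the decimal 1.22 would be smaller than 1.5).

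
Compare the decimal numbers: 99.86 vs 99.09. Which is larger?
99.86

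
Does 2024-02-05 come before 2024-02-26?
Yes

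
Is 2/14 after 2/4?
Yes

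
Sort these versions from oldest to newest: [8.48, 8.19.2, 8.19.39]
[8.19.2, 8.19.39, 8.48]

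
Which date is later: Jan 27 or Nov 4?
Nov 4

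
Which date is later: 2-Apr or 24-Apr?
24-Apr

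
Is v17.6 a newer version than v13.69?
Yes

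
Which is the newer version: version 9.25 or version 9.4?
version 9.25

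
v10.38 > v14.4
False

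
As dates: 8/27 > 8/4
True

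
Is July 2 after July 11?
No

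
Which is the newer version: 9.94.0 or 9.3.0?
9.94.0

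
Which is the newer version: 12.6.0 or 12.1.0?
12.6.0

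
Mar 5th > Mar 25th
False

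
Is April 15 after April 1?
Yes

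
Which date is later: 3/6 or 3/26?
3/26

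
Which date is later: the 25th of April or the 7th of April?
the 25th of April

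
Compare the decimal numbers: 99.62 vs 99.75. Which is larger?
99.75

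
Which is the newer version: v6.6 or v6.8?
v6.8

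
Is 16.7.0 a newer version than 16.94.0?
No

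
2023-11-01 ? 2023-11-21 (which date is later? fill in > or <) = <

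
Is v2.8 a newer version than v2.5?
Yes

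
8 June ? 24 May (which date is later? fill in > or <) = >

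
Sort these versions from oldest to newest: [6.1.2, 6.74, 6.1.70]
[6.1.2, 6.1.70, 6.74]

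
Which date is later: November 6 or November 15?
November 15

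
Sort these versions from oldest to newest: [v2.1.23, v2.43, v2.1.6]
[v2.1.6, v2.1.23, v2.43]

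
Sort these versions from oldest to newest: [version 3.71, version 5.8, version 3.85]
[version 3.71, version 3.85, version 5.8]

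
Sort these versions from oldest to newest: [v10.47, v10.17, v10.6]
[v10.6, v10.17, v10.47]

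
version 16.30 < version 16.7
False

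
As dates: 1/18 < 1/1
False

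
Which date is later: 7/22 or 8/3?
8/3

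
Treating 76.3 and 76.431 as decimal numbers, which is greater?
76.431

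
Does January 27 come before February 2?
Yes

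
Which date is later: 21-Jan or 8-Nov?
8-Nov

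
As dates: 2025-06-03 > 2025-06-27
False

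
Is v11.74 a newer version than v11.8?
Yes. Version numbers are compared segment by segment as integers, not as decimals: minor version 74 > 8, so v11.74 > v11.8 (even though the decimal 11.74 < 11.8).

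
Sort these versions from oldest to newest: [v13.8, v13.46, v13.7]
[v13.7, v13.8, v13.46]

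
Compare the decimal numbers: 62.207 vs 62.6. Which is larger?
62.6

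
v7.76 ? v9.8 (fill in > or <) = <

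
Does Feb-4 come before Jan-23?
No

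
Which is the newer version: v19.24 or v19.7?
v19.24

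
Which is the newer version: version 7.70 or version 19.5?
version 19.5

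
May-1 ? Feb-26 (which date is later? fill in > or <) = >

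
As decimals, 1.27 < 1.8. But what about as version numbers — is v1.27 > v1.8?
True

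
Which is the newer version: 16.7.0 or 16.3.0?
16.7.0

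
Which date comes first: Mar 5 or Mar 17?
Mar 5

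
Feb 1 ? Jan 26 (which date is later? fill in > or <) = >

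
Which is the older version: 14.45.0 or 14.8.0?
14.8.0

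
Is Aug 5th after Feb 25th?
Yes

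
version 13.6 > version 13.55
False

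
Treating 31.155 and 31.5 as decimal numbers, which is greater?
31.5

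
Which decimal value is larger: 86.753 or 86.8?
86.8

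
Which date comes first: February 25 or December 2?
February 25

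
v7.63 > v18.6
False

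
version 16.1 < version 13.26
False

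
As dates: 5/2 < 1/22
False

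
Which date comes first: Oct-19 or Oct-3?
Oct-3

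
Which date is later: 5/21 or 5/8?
5/21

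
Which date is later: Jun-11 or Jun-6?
Jun-11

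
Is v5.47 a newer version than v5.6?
Yes. Version numbers are compared segment by segment as integers, not as decimals: minor version 47 > 6, so v5.47 > v5.6 (even though the decimal 5.47 < 5.6).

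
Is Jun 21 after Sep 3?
No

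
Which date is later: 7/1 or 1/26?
7/1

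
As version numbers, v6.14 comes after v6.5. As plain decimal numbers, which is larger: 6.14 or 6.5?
6.5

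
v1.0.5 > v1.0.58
False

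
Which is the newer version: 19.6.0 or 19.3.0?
19.6.0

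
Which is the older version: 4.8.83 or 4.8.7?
4.8.7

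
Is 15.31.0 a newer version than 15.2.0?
Yes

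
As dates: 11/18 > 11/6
True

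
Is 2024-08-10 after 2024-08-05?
Yes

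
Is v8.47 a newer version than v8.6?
Yes. Version numbers are compared segment by segment as integers, not as decimals: minor version 47 > 6, so v8.47 > v8.6 (even though the decimal 8.47 < 8.6).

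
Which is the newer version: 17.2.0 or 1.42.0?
17.2.0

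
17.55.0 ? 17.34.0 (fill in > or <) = >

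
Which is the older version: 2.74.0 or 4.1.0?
2.74.0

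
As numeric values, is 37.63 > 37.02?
True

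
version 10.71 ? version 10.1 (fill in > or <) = >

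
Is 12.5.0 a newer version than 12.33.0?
No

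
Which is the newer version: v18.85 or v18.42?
v18.85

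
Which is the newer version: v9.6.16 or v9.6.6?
v9.6.16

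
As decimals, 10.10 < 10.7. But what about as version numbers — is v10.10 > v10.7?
True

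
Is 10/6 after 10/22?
No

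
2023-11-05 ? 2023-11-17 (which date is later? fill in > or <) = <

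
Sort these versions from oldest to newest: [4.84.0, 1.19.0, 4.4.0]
[1.19.0, 4.4.0, 4.84.0]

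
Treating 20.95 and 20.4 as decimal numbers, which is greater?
20.95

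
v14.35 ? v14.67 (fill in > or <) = <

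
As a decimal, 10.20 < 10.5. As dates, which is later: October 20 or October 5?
October 20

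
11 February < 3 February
False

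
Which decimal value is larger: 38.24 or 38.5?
38.5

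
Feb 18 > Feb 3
True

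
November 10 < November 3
False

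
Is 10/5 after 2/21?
Yes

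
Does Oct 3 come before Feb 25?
No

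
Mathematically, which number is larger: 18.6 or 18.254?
18.6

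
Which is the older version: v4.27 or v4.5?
v4.5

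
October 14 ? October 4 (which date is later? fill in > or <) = >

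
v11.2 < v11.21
True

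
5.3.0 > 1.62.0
True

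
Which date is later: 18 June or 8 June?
18 June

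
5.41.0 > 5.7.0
True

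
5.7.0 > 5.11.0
False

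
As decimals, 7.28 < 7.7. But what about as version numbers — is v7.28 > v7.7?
True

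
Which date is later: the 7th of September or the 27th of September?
the 27th of September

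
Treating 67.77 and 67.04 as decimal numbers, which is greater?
67.77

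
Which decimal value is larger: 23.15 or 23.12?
23.15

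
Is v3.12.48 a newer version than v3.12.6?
Yes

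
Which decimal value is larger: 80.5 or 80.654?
80.654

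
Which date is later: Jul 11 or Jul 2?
Jul 11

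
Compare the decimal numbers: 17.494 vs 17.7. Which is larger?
17.7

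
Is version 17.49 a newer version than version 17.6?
Yes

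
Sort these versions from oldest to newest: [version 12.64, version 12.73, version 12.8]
[version 12.8, version 12.64, version 12.73]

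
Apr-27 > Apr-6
True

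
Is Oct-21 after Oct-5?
Yes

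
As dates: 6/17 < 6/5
False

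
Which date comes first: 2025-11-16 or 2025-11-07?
2025-11-07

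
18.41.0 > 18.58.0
False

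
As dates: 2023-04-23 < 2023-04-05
False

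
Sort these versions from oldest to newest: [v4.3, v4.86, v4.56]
[v4.3, v4.56, v4.86]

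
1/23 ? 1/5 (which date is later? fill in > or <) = >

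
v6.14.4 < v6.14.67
True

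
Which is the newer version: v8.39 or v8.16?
v8.39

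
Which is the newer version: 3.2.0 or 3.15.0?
3.15.0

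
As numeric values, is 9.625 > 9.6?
True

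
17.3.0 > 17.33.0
False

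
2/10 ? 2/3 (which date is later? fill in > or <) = >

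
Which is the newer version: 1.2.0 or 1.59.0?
1.59.0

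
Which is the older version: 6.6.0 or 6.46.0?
6.6.0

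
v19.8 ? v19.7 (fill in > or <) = >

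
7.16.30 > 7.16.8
True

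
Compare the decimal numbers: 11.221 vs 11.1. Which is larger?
11.221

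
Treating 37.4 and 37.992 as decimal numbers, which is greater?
37.992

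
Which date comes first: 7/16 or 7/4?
7/4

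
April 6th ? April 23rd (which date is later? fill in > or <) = <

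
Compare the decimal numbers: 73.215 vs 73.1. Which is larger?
73.215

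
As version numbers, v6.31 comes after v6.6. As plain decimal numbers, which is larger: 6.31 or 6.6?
6.6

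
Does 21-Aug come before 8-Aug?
No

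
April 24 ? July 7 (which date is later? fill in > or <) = <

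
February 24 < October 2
True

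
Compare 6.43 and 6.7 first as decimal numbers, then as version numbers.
As decimals: 6.43 < 6.7. As versions: v6.43 > v6.7 (minor version 43 > 7).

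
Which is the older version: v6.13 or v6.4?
v6.4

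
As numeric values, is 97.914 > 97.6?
True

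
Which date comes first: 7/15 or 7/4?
7/4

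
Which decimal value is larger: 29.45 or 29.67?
29.67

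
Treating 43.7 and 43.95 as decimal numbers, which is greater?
43.95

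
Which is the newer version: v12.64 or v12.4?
v12.64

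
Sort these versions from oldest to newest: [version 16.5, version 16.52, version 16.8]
[version 16.5, version 16.8, version 16.52]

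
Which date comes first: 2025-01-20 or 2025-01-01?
2025-01-01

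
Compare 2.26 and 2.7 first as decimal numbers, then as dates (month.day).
As decimals: 2.26 < 2.7. As dates: 2/26 is later than 2/7 (day 26 > day 7).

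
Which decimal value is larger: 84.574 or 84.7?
84.7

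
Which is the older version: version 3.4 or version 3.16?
version 3.4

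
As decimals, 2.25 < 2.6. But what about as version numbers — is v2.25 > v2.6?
True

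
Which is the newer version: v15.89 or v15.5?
v15.89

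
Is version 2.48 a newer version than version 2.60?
No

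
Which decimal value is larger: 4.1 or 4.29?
4.29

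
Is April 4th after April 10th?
No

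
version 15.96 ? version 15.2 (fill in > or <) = >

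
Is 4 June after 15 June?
No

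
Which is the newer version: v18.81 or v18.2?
v18.81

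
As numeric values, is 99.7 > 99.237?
True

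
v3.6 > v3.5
True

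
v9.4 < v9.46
True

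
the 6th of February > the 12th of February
False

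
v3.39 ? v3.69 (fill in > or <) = <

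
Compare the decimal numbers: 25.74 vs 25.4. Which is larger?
25.74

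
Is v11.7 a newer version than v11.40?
No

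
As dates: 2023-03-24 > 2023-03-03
True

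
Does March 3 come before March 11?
Yes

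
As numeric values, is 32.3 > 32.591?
False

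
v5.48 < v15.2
True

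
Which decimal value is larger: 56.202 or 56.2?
56.202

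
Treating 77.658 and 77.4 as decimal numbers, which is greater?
77.658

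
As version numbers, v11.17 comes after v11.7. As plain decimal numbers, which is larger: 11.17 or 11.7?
11.7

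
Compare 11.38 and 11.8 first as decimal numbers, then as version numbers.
As decimals: 11.38 < 11.8. As versions: v11.38 > v11.8 (minor version 38 > 8).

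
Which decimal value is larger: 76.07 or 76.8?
76.8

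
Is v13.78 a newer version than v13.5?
Yes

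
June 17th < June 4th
False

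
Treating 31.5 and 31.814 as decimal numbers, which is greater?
31.814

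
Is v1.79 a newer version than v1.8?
Yes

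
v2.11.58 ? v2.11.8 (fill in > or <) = >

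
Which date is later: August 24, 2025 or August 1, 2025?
August 24, 2025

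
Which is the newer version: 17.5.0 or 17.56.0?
17.56.0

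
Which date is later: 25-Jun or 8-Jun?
25-Jun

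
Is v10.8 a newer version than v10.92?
No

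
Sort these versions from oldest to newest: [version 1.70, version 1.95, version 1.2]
[version 1.2, version 1.70, version 1.95]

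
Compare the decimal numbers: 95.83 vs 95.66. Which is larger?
95.83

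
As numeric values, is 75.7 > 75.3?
True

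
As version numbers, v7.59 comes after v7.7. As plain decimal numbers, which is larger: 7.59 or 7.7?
7.7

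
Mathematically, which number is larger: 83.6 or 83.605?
83.605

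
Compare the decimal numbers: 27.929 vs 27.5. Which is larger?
27.929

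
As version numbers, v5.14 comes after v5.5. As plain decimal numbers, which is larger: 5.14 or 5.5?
5.5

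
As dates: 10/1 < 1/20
False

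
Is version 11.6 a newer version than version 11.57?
No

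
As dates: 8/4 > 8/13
False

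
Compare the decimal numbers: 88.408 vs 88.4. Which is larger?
88.408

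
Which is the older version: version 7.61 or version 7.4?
version 7.4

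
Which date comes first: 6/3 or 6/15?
6/3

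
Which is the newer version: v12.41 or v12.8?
v12.41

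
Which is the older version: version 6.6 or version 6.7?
version 6.6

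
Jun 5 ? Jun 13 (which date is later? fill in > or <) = <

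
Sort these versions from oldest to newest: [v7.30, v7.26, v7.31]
[v7.26, v7.30, v7.31]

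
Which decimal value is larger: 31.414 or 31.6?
31.6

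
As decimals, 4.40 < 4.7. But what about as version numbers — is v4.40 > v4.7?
True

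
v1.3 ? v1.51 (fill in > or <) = <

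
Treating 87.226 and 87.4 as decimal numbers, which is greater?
87.4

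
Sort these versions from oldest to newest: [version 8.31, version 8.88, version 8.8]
[version 8.8, version 8.31, version 8.88]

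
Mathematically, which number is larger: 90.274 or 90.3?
90.3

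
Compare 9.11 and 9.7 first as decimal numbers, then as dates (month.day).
As decimals: 9.11 < 9.7. As dates: 9/11 is later than 9/7 (day 11 > day 7).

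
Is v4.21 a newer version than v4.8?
Yes. Version numbers are compared segment by segment as integers, not as decimals: minor version 21 > 8, so v4.21 > v4.8 (even though the decimal 4.21 < 4.8).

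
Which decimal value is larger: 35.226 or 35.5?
35.5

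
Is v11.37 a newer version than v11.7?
Yes. Version numbers are compared segment by segment as integers, not as decimals: minor version 37 > 7, so v11.37 > v11.7 (even though the decimal 11.37 < 11.7).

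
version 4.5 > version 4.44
False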